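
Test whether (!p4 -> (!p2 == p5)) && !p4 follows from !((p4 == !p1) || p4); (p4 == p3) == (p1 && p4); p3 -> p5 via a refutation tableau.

Initial set: {T !((p4 == !p1) || p4); T ((p4 == p3) == (p1 && p4)); T (p3 -> p5); F ((!p4 -> (!p2 == p5)) && !p4)}.
T !((p4 == !p1) || p4): α-rule — add F (p4 == !p1), F p4.
T ((p4 == p3) == (p1 && p4)): β-rule — branch into T (p4 == p3), T (p1 && p4)  //  F (p4 == p3), F (p1 && p4).
  branch 1 (add T (p4 == p3), T (p1 && p4)):
    T (p1 && p4): α-rule — add T p1, T p4.
    × closes — contains both p4 and !p4.
  branch 2 (add F (p4 == p3), F (p1 && p4)):
    T (p3 -> p5): β-rule — branch into F p3  //  T p5.
      branch 2.1 (add F p3):
        F ((!p4 -> (!p2 == p5)) && !p4): β-rule — branch into F (!p4 -> (!p2 == p5))  //  F !p4.
          branch 2.1.1 (add F (!p4 -> (!p2 == p5))):
            F (!p4 -> (!p2 == p5)): α-rule — add T !p4, F (!p2 == p5).
            F (p4 == !p1): β-rule — branch into T p4, F !p1  //  F p4, T !p1.
              branch 2.1.1.1 (add T p4, F !p1):
                × closes — contains both p4 and !p4.
              branch 2.1.1.2 (add F p4, T !p1):
                F (p4 == p3): β-rule — branch into T p4, F p3  //  F p4, T p3.
                  branch 2.1.1.2.1 (add T p4, F p3):
                    × closes — contains both p4 and !p4.
                  branch 2.1.1.2.2 (add F p4, T p3):
                    × closes — contains both p3 and !p3.
          branch 2.1.2 (add F !p4):
            × closes — contains both p4 and !p4.
      branch 2.2 (add T p5):
        F ((!p4 -> (!p2 == p5)) && !p4): β-rule — branch into F (!p4 -> (!p2 == p5))  //  F !p4.
          branch 2.2.1 (add F (!p4 -> (!p2 == p5))):
            F (!p4 -> (!p2 == p5)): α-rule — add T !p4, F (!p2 == p5).
            F (p4 == !p1): β-rule — branch into T p4, F !p1  //  F p4, T !p1.
              branch 2.2.1.1 (add T p4, F !p1):
                × closes — contains both p4 and !p4.
              branch 2.2.1.2 (add F p4, T !p1):
                F (p4 == p3): β-rule — branch into T p4, F p3  //  F p4, T p3.
                  branch 2.2.1.2.1 (add T p4, F p3):
                    × closes — contains both p4 and !p4.
                  branch 2.2.1.2.2 (add F p4, T p3):
                    F (p1 && p4): β-rule — branch into F p1  //  F p4.
                      branch 2.2.1.2.2.1 (add F p1):
                        F (!p2 == p5): β-rule — branch into T !p2, F p5  //  F !p2, T p5.
                          branch 2.2.1.2.2.1.1 (add T !p2, F p5):
                            × closes — contains both p5 and !p5.
                          branch 2.2.1.2.2.1.2 (add F !p2, T p5):
                            ○ open, literals {p1=0, p2=1, p3=1, p4=0, p5=1}.
                      branch 2.2.1.2.2.2 (add F p4):
                        F (!p2 == p5): β-rule — branch into T !p2, F p5  //  F !p2, T p5.
                          branch 2.2.1.2.2.2.1 (add T !p2, F p5):
                            × closes — contains both p5 and !p5.
                          branch 2.2.1.2.2.2.2 (add F !p2, T p5):
                            ○ open, literals {p1=0, p2=1, p3=1, p4=0, p5=1}.
          branch 2.2.2 (add F !p4):
            × closes — contains both p4 and !p4.
10 branches closed, 2 open.
An open branch gives a countermodel: p1=0, p2=1, p3=1, p4=0, p5=1 (unmentioned atoms arbitrary); the premises hold there but the conclusion fails.

No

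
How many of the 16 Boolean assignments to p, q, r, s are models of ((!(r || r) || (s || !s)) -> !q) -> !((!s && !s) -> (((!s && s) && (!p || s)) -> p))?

8

Initial set: {T (((!(r || r) || (s || !s)) -> !q) -> !((!s && !s) -> (((!s && s) && (!p || s)) -> p)))}.
T (((!(r || r) || (s || !s)) -> !q) -> !((!s && !s) -> (((!s && s) && (!p || s)) -> p))): β-rule — branch into F ((!(r || r) || (s || !s)) -> !q)  //  T !((!s && !s) -> (((!s && s) && (!p || s)) -> p)).
  branch 1 (add F ((!(r || r) || (s || !s)) -> !q)):
    F ((!(r || r) || (s || !s)) -> !q): α-rule — add T (!(r || r) || (s || !s)), F !q.
    T (!(r || r) || (s || !s)): β-rule — branch into T !(r || r)  //  T (s || !s).
      branch 1.1 (add T !(r || r)):
        T !(r || r): α-rule — add F r, F r.
        ○ open, literals {q=1, r=0}.
      branch 1.2 (add T (s || !s)):
        T (s || !s): β-rule — branch into T s  //  T !s.
          branch 1.2.1 (add T s):
            ○ open, literals {q=1, s=1}.
          branch 1.2.2 (add T !s):
            ○ open, literals {q=1, s=0}.
  branch 2 (add T !((!s && !s) -> (((!s && s) && (!p || s)) -> p))):
    T !((!s && !s) -> (((!s && s) && (!p || s)) -> p)): α-rule — add T (!s && !s), F (((!s && s) && (!p || s)) -> p).
    T (!s && !s): α-rule — add T !s, T !s.
    F (((!s && s) && (!p || s)) -> p): α-rule — add T ((!s && s) && (!p || s)), F p.
    T ((!s && s) && (!p || s)): α-rule — add T (!s && s), T (!p || s).
    T (!s && s): α-rule — add T !s, T s.
    × closes — contains both s and !s.
1 branch closed, 3 open.
Each open branch fixes some atoms; the unmentioned ones are free. Counting distinct full assignments: branch {q=1, r=0} (p, s) contributes 4 new; branch {q=1, s=1} (p, r) contributes 2 new; branch {q=1, s=0} (p, r) contributes 2 new. Total: 8.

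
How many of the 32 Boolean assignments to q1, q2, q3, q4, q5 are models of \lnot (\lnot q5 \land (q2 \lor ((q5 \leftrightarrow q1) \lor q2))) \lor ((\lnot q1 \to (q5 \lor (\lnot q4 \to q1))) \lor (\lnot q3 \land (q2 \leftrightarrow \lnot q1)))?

29

Initial set: {(\lnot (\lnot q5 \land (q2 \lor ((q5 \leftrightarrow q1) \lor q2))) \lor ((\lnot q1 \to (q5 \lor (\lnot q4 \to q1))) \lor (\lnot q3 \land (q2 \leftrightarrow \lnot q1))))}.
(\lnot (\lnot q5 \land (q2 \lor ((q5 \leftrightarrow q1) \lor q2))) \lor ((\lnot q1 \to (q5 \lor (\lnot q4 \to q1))) \lor (\lnot q3 \land (q2 \leftrightarrow \lnot q1)))): β-rule — branch into \lnot (\lnot q5 \land (q2 \lor ((q5 \leftrightarrow q1) \lor q2)))  //  ((\lnot q1 \to (q5 \lor (\lnot q4 \to q1))) \lor (\lnot q3 \land (q2 \leftrightarrow \lnot q1))).
  branch 1 (add \lnot (\lnot q5 \land (q2 \lor ((q5 \leftrightarrow q1) \lor q2)))):
    \lnot (\lnot q5 \land (q2 \lor ((q5 \leftrightarrow q1) \lor q2))): β-rule — branch into \lnot \lnot q5  //  \lnot (q2 \lor ((q5 \leftrightarrow q1) \lor q2)).
      branch 1.1 (add \lnot \lnot q5):
        ○ open, literals {q5=T}.
      branch 1.2 (add \lnot (q2 \lor ((q5 \leftrightarrow q1) \lor q2))):
        \lnot (q2 \lor ((q5 \leftrightarrow q1) \lor q2)): α-rule — add \lnot q2, \lnot ((q5 \leftrightarrow q1) \lor q2).
        \lnot ((q5 \leftrightarrow q1) \lor q2): α-rule — add \lnot (q5 \leftrightarrow q1), \lnot q2.
        \lnot (q5 \leftrightarrow q1): β-rule — branch into q5, \lnot q1  //  \lnot q5, q1.
          branch 1.2.1 (add q5, \lnot q1):
            ○ open, literals {q1=F, q2=F, q5=T}.
          branch 1.2.2 (add \lnot q5, q1):
            ○ open, literals {q1=T, q2=F, q5=F}.
  branch 2 (add ((\lnot q1 \to (q5 \lor (\lnot q4 \to q1))) \lor (\lnot q3 \land (q2 \leftrightarrow \lnot q1)))):
    ((\lnot q1 \to (q5 \lor (\lnot q4 \to q1))) \lor (\lnot q3 \land (q2 \leftrightarrow \lnot q1))): β-rule — branch into (\lnot q1 \to (q5 \lor (\lnot q4 \to q1)))  //  (\lnot q3 \land (q2 \leftrightarrow \lnot q1)).
      branch 2.1 (add (\lnot q1 \to (q5 \lor (\lnot q4 \to q1)))):
        (\lnot q1 \to (q5 \lor (\lnot q4 \to q1))): β-rule — branch into \lnot \lnot q1  //  (q5 \lor (\lnot q4 \to q1)).
          branch 2.1.1 (add \lnot \lnot q1):
            ○ open, literals {q1=T}.
          branch 2.1.2 (add (q5 \lor (\lnot q4 \to q1))):
            (q5 \lor (\lnot q4 \to q1)): β-rule — branch into q5  //  (\lnot q4 \to q1).
              branch 2.1.2.1 (add q5):
                ○ open, literals {q5=T}.
              branch 2.1.2.2 (add (\lnot q4 \to q1)):
                (\lnot q4 \to q1): β-rule — branch into \lnot \lnot q4  //  q1.
                  branch 2.1.2.2.1 (add \lnot \lnot q4):
                    ○ open, literals {q4=T}.
                  branch 2.1.2.2.2 (add q1):
                    ○ open, literals {q1=T}.
      branch 2.2 (add (\lnot q3 \land (q2 \leftrightarrow \lnot q1))):
        (\lnot q3 \land (q2 \leftrightarrow \lnot q1)): α-rule — add \lnot q3, (q2 \leftrightarrow \lnot q1).
        (q2 \leftrightarrow \lnot q1): β-rule — branch into q2, \lnot q1  //  \lnot q2, \lnot \lnot q1.
          branch 2.2.1 (add q2, \lnot q1):
            ○ open, literals {q1=F, q2=T, q3=F}.
          branch 2.2.2 (add \lnot q2, \lnot \lnot q1):
            ○ open, literals {q1=T, q2=F, q3=F}.
0 branches closed, 9 open.
Each open branch fixes some atoms; the unmentioned ones are free. Counting distinct full assignments: branch {q5=T} (q1, q2, q3, q4) contributes 16 new; branch {q1=F, q2=F, q5=T} (q3, q4) contributes 0 new; branch {q1=T, q2=F, q5=F} (q3, q4) contributes 4 new; branch {q1=T} (q2, q3, q4, q5) contributes 4 new; branch {q5=T} (q1, q2, q3, q4) contributes 0 new; branch {q4=T} (q1, q2, q3, q5) contributes 4 new; branch {q1=T} (q2, q3, q4, q5) contributes 0 new; branch {q1=F, q2=T, q3=F} (q4, q5) contributes 1 new; branch {q1=T, q2=F, q3=F} (q4, q5) contributes 0 new. Total: 29.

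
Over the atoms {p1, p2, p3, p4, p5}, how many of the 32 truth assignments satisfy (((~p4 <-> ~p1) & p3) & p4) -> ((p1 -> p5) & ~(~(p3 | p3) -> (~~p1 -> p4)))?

28

Initial set: {((((~p4 <-> ~p1) & p3) & p4) -> ((p1 -> p5) & ~(~(p3 | p3) -> (~~p1 -> p4))))}.
((((~p4 <-> ~p1) & p3) & p4) -> ((p1 -> p5) & ~(~(p3 | p3) -> (~~p1 -> p4)))): β-rule — branch into ~(((~p4 <-> ~p1) & p3) & p4)  //  ((p1 -> p5) & ~(~(p3 | p3) -> (~~p1 -> p4))).
  branch 1 (add ~(((~p4 <-> ~p1) & p3) & p4)):
    ~(((~p4 <-> ~p1) & p3) & p4): β-rule — branch into ~((~p4 <-> ~p1) & p3)  //  ~p4.
      branch 1.1 (add ~((~p4 <-> ~p1) & p3)):
        ~((~p4 <-> ~p1) & p3): β-rule — branch into ~(~p4 <-> ~p1)  //  ~p3.
          branch 1.1.1 (add ~(~p4 <-> ~p1)):
            ~(~p4 <-> ~p1): β-rule — branch into ~p4, ~~p1  //  ~~p4, ~p1.
              branch 1.1.1.1 (add ~p4, ~~p1):
                ○ open, literals {p1=1, p4=0}.
              branch 1.1.1.2 (add ~~p4, ~p1):
                ○ open, literals {p1=0, p4=1}.
          branch 1.1.2 (add ~p3):
            ○ open, literals {p3=0}.
      branch 1.2 (add ~p4):
        ○ open, literals {p4=0}.
  branch 2 (add ((p1 -> p5) & ~(~(p3 | p3) -> (~~p1 -> p4)))):
    ((p1 -> p5) & ~(~(p3 | p3) -> (~~p1 -> p4))): α-rule — add (p1 -> p5), ~(~(p3 | p3) -> (~~p1 -> p4)).
    ~(~(p3 | p3) -> (~~p1 -> p4)): α-rule — add ~(p3 | p3), ~(~~p1 -> p4).
    ~(p3 | p3): α-rule — add ~p3, ~p3.
    ~(~~p1 -> p4): α-rule — add ~~p1, ~p4.
    ~~p1: drop double negation, giving p1.
    (p1 -> p5): β-rule — branch into ~p1  //  p5.
      branch 2.1 (add ~p1):
        × closes — contains both p1 and ~p1.
      branch 2.2 (add p5):
        ○ open, literals {p1=1, p3=0, p4=0, p5=1}.
1 branch closed, 5 open.
Each open branch fixes some atoms; the unmentioned ones are free. Counting distinct full assignments: branch {p1=1, p4=0} (p2, p3, p5) contributes 8 new; branch {p1=0, p4=1} (p2, p3, p5) contributes 8 new; branch {p3=0} (p1, p2, p4, p5) contributes 8 new; branch {p4=0} (p1, p2, p3, p5) contributes 4 new; branch {p1=1, p3=0, p4=0, p5=1} (p2) contributes 0 new. Total: 28.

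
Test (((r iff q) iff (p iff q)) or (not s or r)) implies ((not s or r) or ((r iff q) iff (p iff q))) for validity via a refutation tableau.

Valid

Assume the negation and expand:
Initial set: {not ((((r iff q) iff (p iff q)) or (not s or r)) implies ((not s or r) or ((r iff q) iff (p iff q))))}.
not ((((r iff q) iff (p iff q)) or (not s or r)) implies ((not s or r) or ((r iff q) iff (p iff q)))): α-rule — add (((r iff q) iff (p iff q)) or (not s or r)), not ((not s or r) or ((r iff q) iff (p iff q))).
not ((not s or r) or ((r iff q) iff (p iff q))): α-rule — add not (not s or r), not ((r iff q) iff (p iff q)).
not (not s or r): α-rule — add not not s, not r.
(((r iff q) iff (p iff q)) or (not s or r)): β-rule — branch into ((r iff q) iff (p iff q))  //  (not s or r).
  branch 1 (add ((r iff q) iff (p iff q))):
    not ((r iff q) iff (p iff q)): β-rule — branch into (r iff q), not (p iff q)  //  not (r iff q), (p iff q).
      branch 1.1 (add (r iff q), not (p iff q)):
        ((r iff q) iff (p iff q)): β-rule — branch into (r iff q), (p iff q)  //  not (r iff q), not (p iff q).
          branch 1.1.1 (add (r iff q), (p iff q)):
            (r iff q): β-rule — branch into r, q  //  not r, not q.
              branch 1.1.1.1 (add r, q):
                × closes — contains both r and not r.
              branch 1.1.1.2 (add not r, not q):
                not (p iff q): β-rule — branch into p, not q  //  not p, q.
                  branch 1.1.1.2.1 (add p, not q):
                    (r iff q): β-rule — branch into r, q  //  not r, not q.
                      branch 1.1.1.2.1.1 (add r, q):
                        × closes — contains both r and not r.
                      branch 1.1.1.2.1.2 (add not r, not q):
                        (p iff q): β-rule — branch into p, q  //  not p, not q.
                          branch 1.1.1.2.1.2.1 (add p, q):
                            × closes — contains both q and not q.
                          branch 1.1.1.2.1.2.2 (add not p, not q):
                            × closes — contains both p and not p.
                  branch 1.1.1.2.2 (add not p, q):
                    × closes — contains both q and not q.
          branch 1.1.2 (add not (r iff q), not (p iff q)):
            (r iff q): β-rule — branch into r, q  //  not r, not q.
              branch 1.1.2.1 (add r, q):
                × closes — contains both r and not r.
              branch 1.1.2.2 (add not r, not q):
                not (p iff q): β-rule — branch into p, not q  //  not p, q.
                  branch 1.1.2.2.1 (add p, not q):
                    not (r iff q): β-rule — branch into r, not q  //  not r, q.
                      branch 1.1.2.2.1.1 (add r, not q):
                        × closes — contains both r and not r.
                      branch 1.1.2.2.1.2 (add not r, q):
                        × closes — contains both q and not q.
                  branch 1.1.2.2.2 (add not p, q):
                    × closes — contains both q and not q.
      branch 1.2 (add not (r iff q), (p iff q)):
        ((r iff q) iff (p iff q)): β-rule — branch into (r iff q), (p iff q)  //  not (r iff q), not (p iff q).
          branch 1.2.1 (add (r iff q), (p iff q)):
            not (r iff q): β-rule — branch into r, not q  //  not r, q.
              branch 1.2.1.1 (add r, not q):
                × closes — contains both r and not r.
              branch 1.2.1.2 (add not r, q):
                (p iff q): β-rule — branch into p, q  //  not p, not q.
                  branch 1.2.1.2.1 (add p, q):
                    (r iff q): β-rule — branch into r, q  //  not r, not q.
                      branch 1.2.1.2.1.1 (add r, q):
                        × closes — contains both r and not r.
                      branch 1.2.1.2.1.2 (add not r, not q):
                        × closes — contains both q and not q.
                  branch 1.2.1.2.2 (add not p, not q):
                    × closes — contains both q and not q.
          branch 1.2.2 (add not (r iff q), not (p iff q)):
            not (r iff q): β-rule — branch into r, not q  //  not r, q.
              branch 1.2.2.1 (add r, not q):
                × closes — contains both r and not r.
              branch 1.2.2.2 (add not r, q):
                (p iff q): β-rule — branch into p, q  //  not p, not q.
                  branch 1.2.2.2.1 (add p, q):
                    not (r iff q): β-rule — branch into r, not q  //  not r, q.
                      branch 1.2.2.2.1.1 (add r, not q):
                        × closes — contains both r and not r.
                      branch 1.2.2.2.1.2 (add not r, q):
                        not (p iff q): β-rule — branch into p, not q  //  not p, q.
                          branch 1.2.2.2.1.2.1 (add p, not q):
                            × closes — contains both q and not q.
                          branch 1.2.2.2.1.2.2 (add not p, q):
                            × closes — contains both p and not p.
                  branch 1.2.2.2.2 (add not p, not q):
                    × closes — contains both q and not q.
  branch 2 (add (not s or r)):
    not ((r iff q) iff (p iff q)): β-rule — branch into (r iff q), not (p iff q)  //  not (r iff q), (p iff q).
      branch 2.1 (add (r iff q), not (p iff q)):
        (not s or r): β-rule — branch into not s  //  r.
          branch 2.1.1 (add not s):
            × closes — contains both s and not s.
          branch 2.1.2 (add r):
            × closes — contains both r and not r.
      branch 2.2 (add not (r iff q), (p iff q)):
        (not s or r): β-rule — branch into not s  //  r.
          branch 2.2.1 (add not s):
            × closes — contains both s and not s.
          branch 2.2.2 (add r):
            × closes — contains both r and not r.
All 22 branches close.
Every branch closed, so the negation is unsatisfiable and the formula is valid.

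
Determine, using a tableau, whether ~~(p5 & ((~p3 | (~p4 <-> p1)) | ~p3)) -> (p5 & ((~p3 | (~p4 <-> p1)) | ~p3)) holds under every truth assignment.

Assume the negation and expand:
Initial set: {F (~~(p5 & ((~p3 | (~p4 <-> p1)) | ~p3)) -> (p5 & ((~p3 | (~p4 <-> p1)) | ~p3)))}.
F (~~(p5 & ((~p3 | (~p4 <-> p1)) | ~p3)) -> (p5 & ((~p3 | (~p4 <-> p1)) | ~p3))): α-rule — add T ~~(p5 & ((~p3 | (~p4 <-> p1)) | ~p3)), F (p5 & ((~p3 | (~p4 <-> p1)) | ~p3)).
T ~~(p5 & ((~p3 | (~p4 <-> p1)) | ~p3)): drop double negation, giving T (p5 & ((~p3 | (~p4 <-> p1)) | ~p3)).
T (p5 & ((~p3 | (~p4 <-> p1)) | ~p3)): α-rule — add T p5, T ((~p3 | (~p4 <-> p1)) | ~p3).
F (p5 & ((~p3 | (~p4 <-> p1)) | ~p3)): β-rule — branch into F p5  //  F ((~p3 | (~p4 <-> p1)) | ~p3).
  branch 1 (add F p5):
    × closes — contains both p5 and ~p5.
  branch 2 (add F ((~p3 | (~p4 <-> p1)) | ~p3)):
    F ((~p3 | (~p4 <-> p1)) | ~p3): α-rule — add F (~p3 | (~p4 <-> p1)), F ~p3.
    F (~p3 | (~p4 <-> p1)): α-rule — add F ~p3, F (~p4 <-> p1).
    T ((~p3 | (~p4 <-> p1)) | ~p3): β-rule — branch into T (~p3 | (~p4 <-> p1))  //  T ~p3.
      branch 2.1 (add T (~p3 | (~p4 <-> p1))):
        F (~p4 <-> p1): β-rule — branch into T ~p4, F p1  //  F ~p4, T p1.
          branch 2.1.1 (add T ~p4, F p1):
            T (~p3 | (~p4 <-> p1)): β-rule — branch into T ~p3  //  T (~p4 <-> p1).
              branch 2.1.1.1 (add T ~p3):
                × closes — contains both p3 and ~p3.
              branch 2.1.1.2 (add T (~p4 <-> p1)):
                T (~p4 <-> p1): β-rule — branch into T ~p4, T p1  //  F ~p4, F p1.
                  branch 2.1.1.2.1 (add T ~p4, T p1):
                    × closes — contains both p1 and ~p1.
                  branch 2.1.1.2.2 (add F ~p4, F p1):
                    × closes — contains both p4 and ~p4.
          branch 2.1.2 (add F ~p4, T p1):
            T (~p3 | (~p4 <-> p1)): β-rule — branch into T ~p3  //  T (~p4 <-> p1).
              branch 2.1.2.1 (add T ~p3):
                × closes — contains both p3 and ~p3.
              branch 2.1.2.2 (add T (~p4 <-> p1)):
                T (~p4 <-> p1): β-rule — branch into T ~p4, T p1  //  F ~p4, F p1.
                  branch 2.1.2.2.1 (add T ~p4, T p1):
                    × closes — contains both p4 and ~p4.
                  branch 2.1.2.2.2 (add F ~p4, F p1):
                    × closes — contains both p1 and ~p1.
      branch 2.2 (add T ~p3):
        × closes — contains both p3 and ~p3.
All 8 branches close.
Every branch closed, so the negation is unsatisfiable and the formula is valid.

Valid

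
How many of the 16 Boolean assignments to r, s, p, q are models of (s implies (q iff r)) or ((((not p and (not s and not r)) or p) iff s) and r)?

13

Initial set: {((s implies (q iff r)) or ((((not p and (not s and not r)) or p) iff s) and r))}.
((s implies (q iff r)) or ((((not p and (not s and not r)) or p) iff s) and r)): β-rule — branch into (s implies (q iff r))  //  ((((not p and (not s and not r)) or p) iff s) and r).
  branch 1 (add (s implies (q iff r))):
    (s implies (q iff r)): β-rule — branch into not s  //  (q iff r).
      branch 1.1 (add not s):
        ○ open, literals {s=false}.
      branch 1.2 (add (q iff r)):
        (q iff r): β-rule — branch into q, r  //  not q, not r.
          branch 1.2.1 (add q, r):
            ○ open, literals {q=true, r=true}.
          branch 1.2.2 (add not q, not r):
            ○ open, literals {q=false, r=false}.
  branch 2 (add ((((not p and (not s and not r)) or p) iff s) and r)):
    ((((not p and (not s and not r)) or p) iff s) and r): α-rule — add (((not p and (not s and not r)) or p) iff s), r.
    (((not p and (not s and not r)) or p) iff s): β-rule — branch into ((not p and (not s and not r)) or p), s  //  not ((not p and (not s and not r)) or p), not s.
      branch 2.1 (add ((not p and (not s and not r)) or p), s):
        ((not p and (not s and not r)) or p): β-rule — branch into (not p and (not s and not r))  //  p.
          branch 2.1.1 (add (not p and (not s and not r))):
            (not p and (not s and not r)): α-rule — add not p, (not s and not r).
            (not s and not r): α-rule — add not s, not r.
            × closes — contains both s and not s.
          branch 2.1.2 (add p):
            ○ open, literals {p=true, r=true, s=true}.
      branch 2.2 (add not ((not p and (not s and not r)) or p), not s):
        not ((not p and (not s and not r)) or p): α-rule — add not (not p and (not s and not r)), not p.
        not (not p and (not s and not r)): β-rule — branch into not not p  //  not (not s and not r).
          branch 2.2.1 (add not not p):
            × closes — contains both p and not p.
          branch 2.2.2 (add not (not s and not r)):
            not (not s and not r): β-rule — branch into not not s  //  not not r.
              branch 2.2.2.1 (add not not s):
                × closes — contains both s and not s.
              branch 2.2.2.2 (add not not r):
                ○ open, literals {p=false, r=true, s=false}.
3 branches closed, 5 open.
Each open branch fixes some atoms; the unmentioned ones are free. Counting distinct full assignments: branch {s=false} (r, p, q) contributes 8 new; branch {q=true, r=true} (s, p) contributes 2 new; branch {q=false, r=false} (s, p) contributes 2 new; branch {p=true, r=true, s=true} (q) contributes 1 new; branch {p=false, r=true, s=false} (q) contributes 0 new. Total: 13.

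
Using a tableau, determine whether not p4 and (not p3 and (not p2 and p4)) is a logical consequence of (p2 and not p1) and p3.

No

Initial set: {T ((p2 and not p1) and p3); F (not p4 and (not p3 and (not p2 and p4)))}.
T ((p2 and not p1) and p3): α-rule — add T (p2 and not p1), T p3.
T (p2 and not p1): α-rule — add T p2, T not p1.
F (not p4 and (not p3 and (not p2 and p4))): β-rule — branch into F not p4  //  F (not p3 and (not p2 and p4)).
  branch 1 (add F not p4):
    ○ open, literals {p1=false, p2=true, p3=true, p4=true}.
  branch 2 (add F (not p3 and (not p2 and p4))):
    F (not p3 and (not p2 and p4)): β-rule — branch into F not p3  //  F (not p2 and p4).
      branch 2.1 (add F not p3):
        ○ open, literals {p1=false, p2=true, p3=true}.
      branch 2.2 (add F (not p2 and p4)):
        F (not p2 and p4): β-rule — branch into F not p2  //  F p4.
          branch 2.2.1 (add F not p2):
            ○ open, literals {p1=false, p2=true, p3=true}.
          branch 2.2.2 (add F p4):
            ○ open, literals {p1=false, p2=true, p3=true, p4=false}.
0 branches closed, 4 open.
An open branch gives a countermodel: p1=false, p2=true, p3=true, p4=true (unmentioned atoms arbitrary); the premises hold there but the conclusion fails.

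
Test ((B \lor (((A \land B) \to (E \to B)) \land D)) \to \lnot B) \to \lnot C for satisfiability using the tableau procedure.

Satisfiable

Initial set: {(((B \lor (((A \land B) \to (E \to B)) \land D)) \to \lnot B) \to \lnot C)}.
(((B \lor (((A \land B) \to (E \to B)) \land D)) \to \lnot B) \to \lnot C): β-rule — branch into \lnot ((B \lor (((A \land B) \to (E \to B)) \land D)) \to \lnot B)  //  \lnot C.
  branch 1 (add \lnot ((B \lor (((A \land B) \to (E \to B)) \land D)) \to \lnot B)):
    \lnot ((B \lor (((A \land B) \to (E \to B)) \land D)) \to \lnot B): α-rule — add (B \lor (((A \land B) \to (E \to B)) \land D)), \lnot \lnot B.
    (B \lor (((A \land B) \to (E \to B)) \land D)): β-rule — branch into B  //  (((A \land B) \to (E \to B)) \land D).
      branch 1.1 (add B):
        ○ open, literals {B=true}.
      branch 1.2 (add (((A \land B) \to (E \to B)) \land D)):
        (((A \land B) \to (E \to B)) \land D): α-rule — add ((A \land B) \to (E \to B)), D.
        ((A \land B) \to (E \to B)): β-rule — branch into \lnot (A \land B)  //  (E \to B).
          branch 1.2.1 (add \lnot (A \land B)):
            \lnot (A \land B): β-rule — branch into \lnot A  //  \lnot B.
              branch 1.2.1.1 (add \lnot A):
                ○ open, literals {A=false, B=true, D=true}.
              branch 1.2.1.2 (add \lnot B):
                × closes — contains both B and \lnot B.
          branch 1.2.2 (add (E \to B)):
            (E \to B): β-rule — branch into \lnot E  //  B.
              branch 1.2.2.1 (add \lnot E):
                ○ open, literals {B=true, D=true, E=false}.
              branch 1.2.2.2 (add B):
                ○ open, literals {B=true, D=true}.
  branch 2 (add \lnot C):
    ○ open, literals {C=false}.
1 branch closed, 5 open.
An open branch gives a satisfying assignment: B=true.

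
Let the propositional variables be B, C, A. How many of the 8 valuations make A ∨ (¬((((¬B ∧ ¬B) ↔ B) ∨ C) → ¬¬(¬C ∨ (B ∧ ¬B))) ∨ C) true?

Initial set: {(A ∨ (¬((((¬B ∧ ¬B) ↔ B) ∨ C) → ¬¬(¬C ∨ (B ∧ ¬B))) ∨ C))}.
(A ∨ (¬((((¬B ∧ ¬B) ↔ B) ∨ C) → ¬¬(¬C ∨ (B ∧ ¬B))) ∨ C)): β-rule — branch into A  //  (¬((((¬B ∧ ¬B) ↔ B) ∨ C) → ¬¬(¬C ∨ (B ∧ ¬B))) ∨ C).
  branch 1 (add A):
    ○ open, literals {A=true}.
  branch 2 (add (¬((((¬B ∧ ¬B) ↔ B) ∨ C) → ¬¬(¬C ∨ (B ∧ ¬B))) ∨ C)):
    (¬((((¬B ∧ ¬B) ↔ B) ∨ C) → ¬¬(¬C ∨ (B ∧ ¬B))) ∨ C): β-rule — branch into ¬((((¬B ∧ ¬B) ↔ B) ∨ C) → ¬¬(¬C ∨ (B ∧ ¬B)))  //  C.
      branch 2.1 (add ¬((((¬B ∧ ¬B) ↔ B) ∨ C) → ¬¬(¬C ∨ (B ∧ ¬B)))):
        ¬((((¬B ∧ ¬B) ↔ B) ∨ C) → ¬¬(¬C ∨ (B ∧ ¬B))): α-rule — add (((¬B ∧ ¬B) ↔ B) ∨ C), ¬¬¬(¬C ∨ (B ∧ ¬B)).
        ¬¬¬(¬C ∨ (B ∧ ¬B)): drop double negation, giving ¬(¬C ∨ (B ∧ ¬B)).
        ¬(¬C ∨ (B ∧ ¬B)): α-rule — add ¬¬C, ¬(B ∧ ¬B).
        (((¬B ∧ ¬B) ↔ B) ∨ C): β-rule — branch into ((¬B ∧ ¬B) ↔ B)  //  C.
          branch 2.1.1 (add ((¬B ∧ ¬B) ↔ B)):
            ¬(B ∧ ¬B): β-rule — branch into ¬B  //  ¬¬B.
              branch 2.1.1.1 (add ¬B):
                ((¬B ∧ ¬B) ↔ B): β-rule — branch into (¬B ∧ ¬B), B  //  ¬(¬B ∧ ¬B), ¬B.
                  branch 2.1.1.1.1 (add (¬B ∧ ¬B), B):
                    × closes — contains both B and ¬B.
                  branch 2.1.1.1.2 (add ¬(¬B ∧ ¬B), ¬B):
                    ¬(¬B ∧ ¬B): β-rule — branch into ¬¬B  //  ¬¬B.
                      branch 2.1.1.1.2.1 (add ¬¬B):
                        × closes — contains both B and ¬B.
                      branch 2.1.1.1.2.2 (add ¬¬B):
                        × closes — contains both B and ¬B.
              branch 2.1.1.2 (add ¬¬B):
                ((¬B ∧ ¬B) ↔ B): β-rule — branch into (¬B ∧ ¬B), B  //  ¬(¬B ∧ ¬B), ¬B.
                  branch 2.1.1.2.1 (add (¬B ∧ ¬B), B):
                    (¬B ∧ ¬B): α-rule — add ¬B, ¬B.
                    × closes — contains both B and ¬B.
                  branch 2.1.1.2.2 (add ¬(¬B ∧ ¬B), ¬B):
                    × closes — contains both B and ¬B.
          branch 2.1.2 (add C):
            ¬(B ∧ ¬B): β-rule — branch into ¬B  //  ¬¬B.
              branch 2.1.2.1 (add ¬B):
                ○ open, literals {B=false, C=true}.
              branch 2.1.2.2 (add ¬¬B):
                ○ open, literals {B=true, C=true}.
      branch 2.2 (add C):
        ○ open, literals {C=true}.
5 branches closed, 4 open.
Each open branch fixes some atoms; the unmentioned ones are free. Counting distinct full assignments: branch {A=true} (B, C) contributes 4 new; branch {B=false, C=true} (A) contributes 1 new; branch {B=true, C=true} (A) contributes 1 new; branch {C=true} (B, A) contributes 0 new. Total: 6.

6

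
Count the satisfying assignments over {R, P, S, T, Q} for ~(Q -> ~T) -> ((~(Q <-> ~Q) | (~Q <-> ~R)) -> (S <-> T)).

28

Initial set: {(~(Q -> ~T) -> ((~(Q <-> ~Q) | (~Q <-> ~R)) -> (S <-> T)))}.
(~(Q -> ~T) -> ((~(Q <-> ~Q) | (~Q <-> ~R)) -> (S <-> T))): β-rule — branch into ~~(Q -> ~T)  //  ((~(Q <-> ~Q) | (~Q <-> ~R)) -> (S <-> T)).
  branch 1 (add ~~(Q -> ~T)):
    ~~(Q -> ~T): β-rule — branch into ~Q  //  ~T.
      branch 1.1 (add ~Q):
        ○ open, literals {Q=false}.
      branch 1.2 (add ~T):
        ○ open, literals {T=false}.
  branch 2 (add ((~(Q <-> ~Q) | (~Q <-> ~R)) -> (S <-> T))):
    ((~(Q <-> ~Q) | (~Q <-> ~R)) -> (S <-> T)): β-rule — branch into ~(~(Q <-> ~Q) | (~Q <-> ~R))  //  (S <-> T).
      branch 2.1 (add ~(~(Q <-> ~Q) | (~Q <-> ~R))):
        ~(~(Q <-> ~Q) | (~Q <-> ~R)): α-rule — add ~~(Q <-> ~Q), ~(~Q <-> ~R).
        ~~(Q <-> ~Q): β-rule — branch into Q, ~Q  //  ~Q, ~~Q.
          branch 2.1.1 (add Q, ~Q):
            × closes — contains both Q and ~Q.
          branch 2.1.2 (add ~Q, ~~Q):
            × closes — contains both Q and ~Q.
      branch 2.2 (add (S <-> T)):
        (S <-> T): β-rule — branch into S, T  //  ~S, ~T.
          branch 2.2.1 (add S, T):
            ○ open, literals {S=true, T=true}.
          branch 2.2.2 (add ~S, ~T):
            ○ open, literals {S=false, T=false}.
2 branches closed, 4 open.
Each open branch fixes some atoms; the unmentioned ones are free. Counting distinct full assignments: branch {Q=false} (R, P, S, T) contributes 16 new; branch {T=false} (R, P, S, Q) contributes 8 new; branch {S=true, T=true} (R, P, Q) contributes 4 new; branch {S=false, T=false} (R, P, Q) contributes 0 new. Total: 28.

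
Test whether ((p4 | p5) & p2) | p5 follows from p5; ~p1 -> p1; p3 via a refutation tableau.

Initial set: {p5; (~p1 -> p1); p3; ~(((p4 | p5) & p2) | p5)}.
~(((p4 | p5) & p2) | p5): α-rule — add ~((p4 | p5) & p2), ~p5.
× closes — contains both p5 and ~p5.
All 1 branch closes.
Every branch closed, so the premises entail the conclusion.

Yes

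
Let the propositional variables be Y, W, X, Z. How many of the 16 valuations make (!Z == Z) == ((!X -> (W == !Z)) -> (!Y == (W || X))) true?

Initial set: {((!Z == Z) == ((!X -> (W == !Z)) -> (!Y == (W || X))))}.
((!Z == Z) == ((!X -> (W == !Z)) -> (!Y == (W || X)))): β-rule — branch into (!Z == Z), ((!X -> (W == !Z)) -> (!Y == (W || X)))  //  !(!Z == Z), !((!X -> (W == !Z)) -> (!Y == (W || X))).
  branch 1 (add (!Z == Z), ((!X -> (W == !Z)) -> (!Y == (W || X)))):
    (!Z == Z): β-rule — branch into !Z, Z  //  !!Z, !Z.
      branch 1.1 (add !Z, Z):
        × closes — contains both Z and !Z.
      branch 1.2 (add !!Z, !Z):
        × closes — contains both Z and !Z.
  branch 2 (add !(!Z == Z), !((!X -> (W == !Z)) -> (!Y == (W || X)))):
    !((!X -> (W == !Z)) -> (!Y == (W || X))): α-rule — add (!X -> (W == !Z)), !(!Y == (W || X)).
    !(!Z == Z): β-rule — branch into !Z, !Z  //  !!Z, Z.
      branch 2.1 (add !Z, !Z):
        (!X -> (W == !Z)): β-rule — branch into !!X  //  (W == !Z).
          branch 2.1.1 (add !!X):
            !(!Y == (W || X)): β-rule — branch into !Y, !(W || X)  //  !!Y, (W || X).
              branch 2.1.1.1 (add !Y, !(W || X)):
                !(W || X): α-rule — add !W, !X.
                × closes — contains both X and !X.
              branch 2.1.1.2 (add !!Y, (W || X)):
                (W || X): β-rule — branch into W  //  X.
                  branch 2.1.1.2.1 (add W):
                    ○ open, literals {W=true, X=true, Y=true, Z=false}.
                  branch 2.1.1.2.2 (add X):
                    ○ open, literals {X=true, Y=true, Z=false}.
          branch 2.1.2 (add (W == !Z)):
            !(!Y == (W || X)): β-rule — branch into !Y, !(W || X)  //  !!Y, (W || X).
              branch 2.1.2.1 (add !Y, !(W || X)):
                !(W || X): α-rule — add !W, !X.
                (W == !Z): β-rule — branch into W, !Z  //  !W, !!Z.
                  branch 2.1.2.1.1 (add W, !Z):
                    × closes — contains both W and !W.
                  branch 2.1.2.1.2 (add !W, !!Z):
                    × closes — contains both Z and !Z.
              branch 2.1.2.2 (add !!Y, (W || X)):
                (W == !Z): β-rule — branch into W, !Z  //  !W, !!Z.
                  branch 2.1.2.2.1 (add W, !Z):
                    (W || X): β-rule — branch into W  //  X.
                      branch 2.1.2.2.1.1 (add W):
                        ○ open, literals {W=true, Y=true, Z=false}.
                      branch 2.1.2.2.1.2 (add X):
                        ○ open, literals {W=true, X=true, Y=true, Z=false}.
                  branch 2.1.2.2.2 (add !W, !!Z):
                    × closes — contains both Z and !Z.
      branch 2.2 (add !!Z, Z):
        (!X -> (W == !Z)): β-rule — branch into !!X  //  (W == !Z).
          branch 2.2.1 (add !!X):
            !(!Y == (W || X)): β-rule — branch into !Y, !(W || X)  //  !!Y, (W || X).
              branch 2.2.1.1 (add !Y, !(W || X)):
                !(W || X): α-rule — add !W, !X.
                × closes — contains both X and !X.
              branch 2.2.1.2 (add !!Y, (W || X)):
                (W || X): β-rule — branch into W  //  X.
                  branch 2.2.1.2.1 (add W):
                    ○ open, literals {W=true, X=true, Y=true, Z=true}.
                  branch 2.2.1.2.2 (add X):
                    ○ open, literals {X=true, Y=true, Z=true}.
          branch 2.2.2 (add (W == !Z)):
            !(!Y == (W || X)): β-rule — branch into !Y, !(W || X)  //  !!Y, (W || X).
              branch 2.2.2.1 (add !Y, !(W || X)):
                !(W || X): α-rule — add !W, !X.
                (W == !Z): β-rule — branch into W, !Z  //  !W, !!Z.
                  branch 2.2.2.1.1 (add W, !Z):
                    × closes — contains both W and !W.
                  branch 2.2.2.1.2 (add !W, !!Z):
                    ○ open, literals {W=false, X=false, Y=false, Z=true}.
              branch 2.2.2.2 (add !!Y, (W || X)):
                (W == !Z): β-rule — branch into W, !Z  //  !W, !!Z.
                  branch 2.2.2.2.1 (add W, !Z):
                    × closes — contains both Z and !Z.
                  branch 2.2.2.2.2 (add !W, !!Z):
                    (W || X): β-rule — branch into W  //  X.
                      branch 2.2.2.2.2.1 (add W):
                        × closes — contains both W and !W.
                      branch 2.2.2.2.2.2 (add X):
                        ○ open, literals {W=false, X=true, Y=true, Z=true}.
10 branches closed, 8 open.
Each open branch fixes some atoms; the unmentioned ones are free. Counting distinct full assignments: branch {W=true, X=true, Y=true, Z=false} (none free) contributes 1 new; branch {X=true, Y=true, Z=false} (W) contributes 1 new; branch {W=true, Y=true, Z=false} (X) contributes 1 new; branch {W=true, X=true, Y=true, Z=false} (none free) contributes 0 new; branch {W=true, X=true, Y=true, Z=true} (none free) contributes 1 new; branch {X=true, Y=true, Z=true} (W) contributes 1 new; branch {W=false, X=false, Y=false, Z=true} (none free) contributes 1 new; branch {W=false, X=true, Y=true, Z=true} (none free) contributes 0 new. Total: 6.

6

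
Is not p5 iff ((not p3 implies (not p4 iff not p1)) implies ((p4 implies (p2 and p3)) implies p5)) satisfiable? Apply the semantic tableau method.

Initial set: {(not p5 iff ((not p3 implies (not p4 iff not p1)) implies ((p4 implies (p2 and p3)) implies p5)))}.
(not p5 iff ((not p3 implies (not p4 iff not p1)) implies ((p4 implies (p2 and p3)) implies p5))): β-rule — branch into not p5, ((not p3 implies (not p4 iff not p1)) implies ((p4 implies (p2 and p3)) implies p5))  //  not not p5, not ((not p3 implies (not p4 iff not p1)) implies ((p4 implies (p2 and p3)) implies p5)).
  branch 1 (add not p5, ((not p3 implies (not p4 iff not p1)) implies ((p4 implies (p2 and p3)) implies p5))):
    ((not p3 implies (not p4 iff not p1)) implies ((p4 implies (p2 and p3)) implies p5)): β-rule — branch into not (not p3 implies (not p4 iff not p1))  //  ((p4 implies (p2 and p3)) implies p5).
      branch 1.1 (add not (not p3 implies (not p4 iff not p1))):
        not (not p3 implies (not p4 iff not p1)): α-rule — add not p3, not (not p4 iff not p1).
        not (not p4 iff not p1): β-rule — branch into not p4, not not p1  //  not not p4, not p1.
          branch 1.1.1 (add not p4, not not p1):
            ○ open, literals {p1=1, p3=0, p4=0, p5=0}.
          branch 1.1.2 (add not not p4, not p1):
            ○ open, literals {p1=0, p3=0, p4=1, p5=0}.
      branch 1.2 (add ((p4 implies (p2 and p3)) implies p5)):
        ((p4 implies (p2 and p3)) implies p5): β-rule — branch into not (p4 implies (p2 and p3))  //  p5.
          branch 1.2.1 (add not (p4 implies (p2 and p3))):
            not (p4 implies (p2 and p3)): α-rule — add p4, not (p2 and p3).
            not (p2 and p3): β-rule — branch into not p2  //  not p3.
              branch 1.2.1.1 (add not p2):
                ○ open, literals {p2=0, p4=1, p5=0}.
              branch 1.2.1.2 (add not p3):
                ○ open, literals {p3=0, p4=1, p5=0}.
          branch 1.2.2 (add p5):
            × closes — contains both p5 and not p5.
  branch 2 (add not not p5, not ((not p3 implies (not p4 iff not p1)) implies ((p4 implies (p2 and p3)) implies p5))):
    not ((not p3 implies (not p4 iff not p1)) implies ((p4 implies (p2 and p3)) implies p5)): α-rule — add (not p3 implies (not p4 iff not p1)), not ((p4 implies (p2 and p3)) implies p5).
    not ((p4 implies (p2 and p3)) implies p5): α-rule — add (p4 implies (p2 and p3)), not p5.
    × closes — contains both p5 and not p5.
2 branches closed, 4 open.
An open branch gives a satisfying assignment: p1=1, p3=0, p4=0, p5=0.

Satisfiable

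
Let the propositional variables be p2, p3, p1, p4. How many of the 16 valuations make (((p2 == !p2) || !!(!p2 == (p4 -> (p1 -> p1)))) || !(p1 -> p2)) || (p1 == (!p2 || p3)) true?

Initial set: {((((p2 == !p2) || !!(!p2 == (p4 -> (p1 -> p1)))) || !(p1 -> p2)) || (p1 == (!p2 || p3)))}.
((((p2 == !p2) || !!(!p2 == (p4 -> (p1 -> p1)))) || !(p1 -> p2)) || (p1 == (!p2 || p3))): β-rule — branch into (((p2 == !p2) || !!(!p2 == (p4 -> (p1 -> p1)))) || !(p1 -> p2))  //  (p1 == (!p2 || p3)).
  branch 1 (add (((p2 == !p2) || !!(!p2 == (p4 -> (p1 -> p1)))) || !(p1 -> p2))):
    (((p2 == !p2) || !!(!p2 == (p4 -> (p1 -> p1)))) || !(p1 -> p2)): β-rule — branch into ((p2 == !p2) || !!(!p2 == (p4 -> (p1 -> p1))))  //  !(p1 -> p2).
      branch 1.1 (add ((p2 == !p2) || !!(!p2 == (p4 -> (p1 -> p1))))):
        ((p2 == !p2) || !!(!p2 == (p4 -> (p1 -> p1)))): β-rule — branch into (p2 == !p2)  //  !!(!p2 == (p4 -> (p1 -> p1))).
          branch 1.1.1 (add (p2 == !p2)):
            (p2 == !p2): β-rule — branch into p2, !p2  //  !p2, !!p2.
              branch 1.1.1.1 (add p2, !p2):
                × closes — contains both p2 and !p2.
              branch 1.1.1.2 (add !p2, !!p2):
                × closes — contains both p2 and !p2.
          branch 1.1.2 (add !!(!p2 == (p4 -> (p1 -> p1)))):
            !!(!p2 == (p4 -> (p1 -> p1))): drop double negation, giving (!p2 == (p4 -> (p1 -> p1))).
            (!p2 == (p4 -> (p1 -> p1))): β-rule — branch into !p2, (p4 -> (p1 -> p1))  //  !!p2, !(p4 -> (p1 -> p1)).
              branch 1.1.2.1 (add !p2, (p4 -> (p1 -> p1))):
                (p4 -> (p1 -> p1)): β-rule — branch into !p4  //  (p1 -> p1).
                  branch 1.1.2.1.1 (add !p4):
                    ○ open, literals {p2=false, p4=false}.
                  branch 1.1.2.1.2 (add (p1 -> p1)):
                    (p1 -> p1): β-rule — branch into !p1  //  p1.
                      branch 1.1.2.1.2.1 (add !p1):
                        ○ open, literals {p1=false, p2=false}.
                      branch 1.1.2.1.2.2 (add p1):
                        ○ open, literals {p1=true, p2=false}.
              branch 1.1.2.2 (add !!p2, !(p4 -> (p1 -> p1))):
                !(p4 -> (p1 -> p1)): α-rule — add p4, !(p1 -> p1).
                !(p1 -> p1): α-rule — add p1, !p1.
                × closes — contains both p1 and !p1.
      branch 1.2 (add !(p1 -> p2)):
        !(p1 -> p2): α-rule — add p1, !p2.
        ○ open, literals {p1=true, p2=false}.
  branch 2 (add (p1 == (!p2 || p3))):
    (p1 == (!p2 || p3)): β-rule — branch into p1, (!p2 || p3)  //  !p1, !(!p2 || p3).
      branch 2.1 (add p1, (!p2 || p3)):
        (!p2 || p3): β-rule — branch into !p2  //  p3.
          branch 2.1.1 (add !p2):
            ○ open, literals {p1=true, p2=false}.
          branch 2.1.2 (add p3):
            ○ open, literals {p1=true, p3=true}.
      branch 2.2 (add !p1, !(!p2 || p3)):
        !(!p2 || p3): α-rule — add !!p2, !p3.
        ○ open, literals {p1=false, p2=true, p3=false}.
3 branches closed, 7 open.
Each open branch fixes some atoms; the unmentioned ones are free. Counting distinct full assignments: branch {p2=false, p4=false} (p3, p1) contributes 4 new; branch {p1=false, p2=false} (p3, p4) contributes 2 new; branch {p1=true, p2=false} (p3, p4) contributes 2 new; branch {p1=true, p2=false} (p3, p4) contributes 0 new; branch {p1=true, p2=false} (p3, p4) contributes 0 new; branch {p1=true, p3=true} (p2, p4) contributes 2 new; branch {p1=false, p2=true, p3=false} (p4) contributes 2 new. Total: 12.

12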